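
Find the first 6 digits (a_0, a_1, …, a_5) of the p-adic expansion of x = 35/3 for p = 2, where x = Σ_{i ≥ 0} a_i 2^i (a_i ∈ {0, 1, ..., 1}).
(a_0, …, a_5) = (1, 0, 0, 0, 0, 1)

v_2(35/3) = 0 (numerator and denominator both coprime to 2), so x ∈ ℤ_2^×. Compute digits iteratively via a_i = x_i mod 2, x_{i+1} = (x_i − a_i)/2, with x_0 = x:
  x_0 = 35/3;  a_0 = 1;  x_1 = (x_0 − 1)/2 = 16/3
  x_1 = 16/3;  a_1 = 0;  x_2 = (x_1 − 0)/2 = 8/3
  x_2 = 8/3;  a_2 = 0;  x_3 = (x_2 − 0)/2 = 4/3
  x_3 = 4/3;  a_3 = 0;  x_4 = (x_3 − 0)/2 = 2/3
  x_4 = 2/3;  a_4 = 0;  x_5 = (x_4 − 0)/2 = 1/3
  x_5 = 1/3;  a_5 = 1;  x_6 = (x_5 − 1)/2 = -1/3
Digits: (1, 0, 0, 0, 0, 1).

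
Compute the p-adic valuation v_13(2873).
v_13(2873) = 2

v_13(n) is the largest exponent k such that 13^k divides n. Factor out: 2873 = 13^2 · 17. (Sign doesn't affect v_p.) So v_13(2873) = 2.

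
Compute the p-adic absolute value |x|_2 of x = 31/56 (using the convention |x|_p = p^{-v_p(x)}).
|31/56|_2 = 8

Step 1 — compute v_2(x) by factoring powers of 2 out of the numerator and denominator: v_2(31/56) = -3. Step 2 — apply |x|_p = p^{-v_p(x)} = 2^{3} = 8.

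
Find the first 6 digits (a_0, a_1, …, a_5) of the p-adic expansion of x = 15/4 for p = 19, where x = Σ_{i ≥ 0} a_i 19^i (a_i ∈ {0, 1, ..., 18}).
(a_0, …, a_5) = (18, 4, 14, 4, 14, 4)

v_19(15/4) = 0 (numerator and denominator both coprime to 19), so x ∈ ℤ_19^×. Compute digits iteratively via a_i = x_i mod 19, x_{i+1} = (x_i − a_i)/19, with x_0 = x:
  x_0 = 15/4;  a_0 = 18;  x_1 = (x_0 − 18)/19 = -3/4
  x_1 = -3/4;  a_1 = 4;  x_2 = (x_1 − 4)/19 = -1/4
  x_2 = -1/4;  a_2 = 14;  x_3 = (x_2 − 14)/19 = -3/4
  x_3 = -3/4;  a_3 = 4;  x_4 = (x_3 − 4)/19 = -1/4
  x_4 = -1/4;  a_4 = 14;  x_5 = (x_4 − 14)/19 = -3/4
  x_5 = -3/4;  a_5 = 4;  x_6 = (x_5 − 4)/19 = -1/4
Digits: (18, 4, 14, 4, 14, 4).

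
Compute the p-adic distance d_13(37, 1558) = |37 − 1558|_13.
d_13(37, 1558) = 1/169

Step 1 — x − y = 37 − 1558 = -1521. Step 2 — v_13(-1521) = 2 (factor: -1521 = −(13^2 · 9); the sign does not affect v_p). Step 3 — |x − y|_13 = 13^{-2} = 1/169.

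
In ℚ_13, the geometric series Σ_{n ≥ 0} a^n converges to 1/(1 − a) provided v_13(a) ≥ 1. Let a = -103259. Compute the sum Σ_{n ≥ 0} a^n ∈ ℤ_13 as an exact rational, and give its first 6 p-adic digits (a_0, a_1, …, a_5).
Σ a^n = 1/(1 − a) = 1/103260;  first 6 digits = (1, 0, 0, 5, 9, 12)

v_13(a) = 3 ≥ 1, so the series converges in ℤ_13 to 1/(1 − a) = 1/(1 − (-103259)) = 1/103260. Expand this rational in ℤ_13: compute digits iteratively via d_i = x_i mod 13, x_{i+1} = (x_i − d_i)/13. The first 6 digits are (1, 0, 0, 5, 9, 12).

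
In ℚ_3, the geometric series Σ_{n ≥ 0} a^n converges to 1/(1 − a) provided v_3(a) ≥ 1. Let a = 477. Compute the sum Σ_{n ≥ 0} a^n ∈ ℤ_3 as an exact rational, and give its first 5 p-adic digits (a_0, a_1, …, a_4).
Σ a^n = 1/(1 − a) = -1/476;  first 5 digits = (1, 0, 2, 2, 0)

v_3(a) = 2 ≥ 1, so the series converges in ℤ_3 to 1/(1 − a) = 1/(1 − 477) = -1/476. Expand this rational in ℤ_3: compute digits iteratively via d_i = x_i mod 3, x_{i+1} = (x_i − d_i)/3. The first 5 digits are (1, 0, 2, 2, 0).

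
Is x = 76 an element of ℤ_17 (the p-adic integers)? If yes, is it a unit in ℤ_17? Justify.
x ∈ ℤ_17^× (unit); v_17(x) = 0

ℤ_17 = {x ∈ ℚ_17 : v_17(x) ≥ 0} and ℤ_17^× = {x ∈ ℤ_17 : v_17(x) = 0}. Here v_17(76) = v_17(num) − v_17(den) = 0; compare against these criteria.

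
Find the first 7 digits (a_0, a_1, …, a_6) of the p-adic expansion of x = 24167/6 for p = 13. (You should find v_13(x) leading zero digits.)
(a_0, …, a_6) = (0, 0, 0, 4, 2, 2, 2)

v_13(24167/6) = 3, so a_0 = ... = a_2 = 0. Factor out: x = 13^3 · u with u = 11/6 a unit in ℤ_13. Expand u iteratively via a_{v+i} = u_i mod 13, u_{i+1} = (u_i − a_{v+i})/13:
  u_0 = 11/6;  a_3 = 4;  u_1 = (u_0 − 4)/13 = -1/6
  u_1 = -1/6;  a_4 = 2;  u_2 = (u_1 − 2)/13 = -1/6
  u_2 = -1/6;  a_5 = 2;  u_3 = (u_2 − 2)/13 = -1/6
  u_3 = -1/6;  a_6 = 2;  u_4 = (u_3 − 2)/13 = -1/6
Digits: (0, 0, 0, 4, 2, 2, 2).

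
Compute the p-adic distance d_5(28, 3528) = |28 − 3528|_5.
d_5(28, 3528) = 1/125

Step 1 — x − y = 28 − 3528 = -3500. Step 2 — v_5(-3500) = 3 (factor: -3500 = −(5^3 · 28); the sign does not affect v_p). Step 3 — |x − y|_5 = 5^{-3} = 1/125.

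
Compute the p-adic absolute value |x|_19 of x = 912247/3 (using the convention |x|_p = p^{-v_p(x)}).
|912247/3|_19 = 1/130321

Step 1 — compute v_19(x) by factoring powers of 19 out of the numerator and denominator: v_19(912247/3) = 4. Step 2 — apply |x|_p = p^{-v_p(x)} = 19^{-4} = 1/130321.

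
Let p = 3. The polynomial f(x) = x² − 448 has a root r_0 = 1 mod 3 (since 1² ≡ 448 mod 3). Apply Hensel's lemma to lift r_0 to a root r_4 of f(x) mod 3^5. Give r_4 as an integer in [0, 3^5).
r_4 = 58 (mod 243)

Hensel's recurrence: r_{i+1} = r_i − f(r_i)·(f′(r_i))^{-1} mod 3^{i+2}, with f′(x) = 2x. Iterate:
  r_0 = 1 (mod 3)
  r_1 = 4 (mod 9)
  r_2 = 4 (mod 27)
  r_3 = 58 (mod 81)
  r_4 = 58 (mod 243)
Final: r_4 = 58, and one checks f(r_4) ≡ 0 mod 3^5.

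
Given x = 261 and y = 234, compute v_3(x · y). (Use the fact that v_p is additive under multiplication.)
v_3(61074) = 4

v_p(x) = 2 (factor: 261 = 3^2 · 29); v_p(y) = 2 (factor: 234 = 3^2 · 26). Additivity: v_p(xy) = v_p(x) + v_p(y) = 2 + 2 = 4. (Direct check: xy = 61074 = 3^4 · (754).)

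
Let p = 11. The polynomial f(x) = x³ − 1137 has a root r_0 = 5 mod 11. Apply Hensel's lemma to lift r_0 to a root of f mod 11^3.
r_2 = 951 (mod 1331)

Hensel: r_{i+1} = r_i − f(r_i)/f′(r_i) mod 11^{i+2}, where f′(x) = 3x². Iterate:
  r_0 = 5 (mod 11)
  r_1 = 104 (mod 121)
  r_2 = 951 (mod 1331)
Final: r = 951 with f(r) ≡ 0 mod 11^3.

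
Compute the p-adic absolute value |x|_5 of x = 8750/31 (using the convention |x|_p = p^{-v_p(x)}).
|8750/31|_5 = 1/625

Step 1 — compute v_5(x) by factoring powers of 5 out of the numerator and denominator: v_5(8750/31) = 4. Step 2 — apply |x|_p = p^{-v_p(x)} = 5^{-4} = 1/625.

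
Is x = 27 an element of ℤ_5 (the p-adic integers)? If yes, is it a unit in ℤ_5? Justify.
x ∈ ℤ_5^× (unit); v_5(x) = 0

ℤ_5 = {x ∈ ℚ_5 : v_5(x) ≥ 0} and ℤ_5^× = {x ∈ ℤ_5 : v_5(x) = 0}. Here v_5(27) = v_5(num) − v_5(den) = 0; compare against these criteria.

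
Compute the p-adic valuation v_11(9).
v_11(9) = 0

v_11(n) is the largest exponent k such that 11^k divides n. Factor out: 9 = 11^0 · 9. (Sign doesn't affect v_p.) So v_11(9) = 0.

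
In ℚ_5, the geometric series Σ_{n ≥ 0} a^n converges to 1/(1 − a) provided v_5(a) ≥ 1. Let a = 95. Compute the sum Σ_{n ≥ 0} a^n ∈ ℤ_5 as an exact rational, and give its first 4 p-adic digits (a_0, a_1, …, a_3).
Σ a^n = 1/(1 − a) = -1/94;  first 4 digits = (1, 4, 4, 1)

v_5(a) = 1 ≥ 1, so the series converges in ℤ_5 to 1/(1 − a) = 1/(1 − 95) = -1/94. Expand this rational in ℤ_5: compute digits iteratively via d_i = x_i mod 5, x_{i+1} = (x_i − d_i)/5. The first 4 digits are (1, 4, 4, 1).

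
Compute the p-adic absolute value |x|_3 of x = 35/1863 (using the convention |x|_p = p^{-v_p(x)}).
|35/1863|_3 = 81

Step 1 — compute v_3(x) by factoring powers of 3 out of the numerator and denominator: v_3(35/1863) = -4. Step 2 — apply |x|_p = p^{-v_p(x)} = 3^{4} = 81.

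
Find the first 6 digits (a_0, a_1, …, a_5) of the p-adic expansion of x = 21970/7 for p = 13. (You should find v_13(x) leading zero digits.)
(a_0, …, a_5) = (0, 0, 0, 7, 7, 5)

v_13(21970/7) = 3, so a_0 = ... = a_2 = 0. Factor out: x = 13^3 · u with u = 10/7 a unit in ℤ_13. Expand u iteratively via a_{v+i} = u_i mod 13, u_{i+1} = (u_i − a_{v+i})/13:
  u_0 = 10/7;  a_3 = 7;  u_1 = (u_0 − 7)/13 = -3/7
  u_1 = -3/7;  a_4 = 7;  u_2 = (u_1 − 7)/13 = -4/7
  u_2 = -4/7;  a_5 = 5;  u_3 = (u_2 − 5)/13 = -3/7
Digits: (0, 0, 0, 7, 7, 5).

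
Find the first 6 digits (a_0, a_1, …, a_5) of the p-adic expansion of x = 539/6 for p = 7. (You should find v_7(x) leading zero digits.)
(a_0, …, a_5) = (0, 0, 3, 1, 1, 1)

v_7(539/6) = 2, so a_0 = ... = a_1 = 0. Factor out: x = 7^2 · u with u = 11/6 a unit in ℤ_7. Expand u iteratively via a_{v+i} = u_i mod 7, u_{i+1} = (u_i − a_{v+i})/7:
  u_0 = 11/6;  a_2 = 3;  u_1 = (u_0 − 3)/7 = -1/6
  u_1 = -1/6;  a_3 = 1;  u_2 = (u_1 − 1)/7 = -1/6
  u_2 = -1/6;  a_4 = 1;  u_3 = (u_2 − 1)/7 = -1/6
  u_3 = -1/6;  a_5 = 1;  u_4 = (u_3 − 1)/7 = -1/6
Digits: (0, 0, 3, 1, 1, 1).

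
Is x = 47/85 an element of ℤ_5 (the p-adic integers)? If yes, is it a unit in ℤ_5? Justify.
x ∉ ℤ_5 (v_5(x) = -1 < 0)

ℤ_5 = {x ∈ ℚ_5 : v_5(x) ≥ 0} and ℤ_5^× = {x ∈ ℤ_5 : v_5(x) = 0}. Here v_5(47/85) = v_5(num) − v_5(den) = -1; compare against these criteria.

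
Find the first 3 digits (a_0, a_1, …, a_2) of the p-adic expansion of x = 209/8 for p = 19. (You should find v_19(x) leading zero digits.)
(a_0, …, a_2) = (0, 18, 11)

v_19(209/8) = 1, so a_0 = ... = a_0 = 0. Factor out: x = 19^1 · u with u = 11/8 a unit in ℤ_19. Expand u iteratively via a_{v+i} = u_i mod 19, u_{i+1} = (u_i − a_{v+i})/19:
  u_0 = 11/8;  a_1 = 18;  u_1 = (u_0 − 18)/19 = -7/8
  u_1 = -7/8;  a_2 = 11;  u_2 = (u_1 − 11)/19 = -5/8
Digits: (0, 18, 11).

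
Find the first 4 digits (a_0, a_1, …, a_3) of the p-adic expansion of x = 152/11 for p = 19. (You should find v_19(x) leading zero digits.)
(a_0, …, a_3) = (0, 18, 6, 10)

v_19(152/11) = 1, so a_0 = ... = a_0 = 0. Factor out: x = 19^1 · u with u = 8/11 a unit in ℤ_19. Expand u iteratively via a_{v+i} = u_i mod 19, u_{i+1} = (u_i − a_{v+i})/19:
  u_0 = 8/11;  a_1 = 18;  u_1 = (u_0 − 18)/19 = -10/11
  u_1 = -10/11;  a_2 = 6;  u_2 = (u_1 − 6)/19 = -4/11
  u_2 = -4/11;  a_3 = 10;  u_3 = (u_2 − 10)/19 = -6/11
Digits: (0, 18, 6, 10).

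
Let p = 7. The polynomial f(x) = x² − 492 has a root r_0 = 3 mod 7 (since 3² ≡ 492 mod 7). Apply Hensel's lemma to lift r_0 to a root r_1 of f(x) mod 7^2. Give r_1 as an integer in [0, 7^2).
r_1 = 10 (mod 49)

Hensel's recurrence: r_{i+1} = r_i − f(r_i)·(f′(r_i))^{-1} mod 7^{i+2}, with f′(x) = 2x. Iterate:
  r_0 = 3 (mod 7)
  r_1 = 10 (mod 49)
Final: r_1 = 10, and one checks f(r_1) ≡ 0 mod 7^2.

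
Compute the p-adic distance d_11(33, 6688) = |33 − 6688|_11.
d_11(33, 6688) = 1/1331

Step 1 — x − y = 33 − 6688 = -6655. Step 2 — v_11(-6655) = 3 (factor: -6655 = −(11^3 · 5); the sign does not affect v_p). Step 3 — |x − y|_11 = 11^{-3} = 1/1331.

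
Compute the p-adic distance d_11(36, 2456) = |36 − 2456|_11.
d_11(36, 2456) = 1/121

Step 1 — x − y = 36 − 2456 = -2420. Step 2 — v_11(-2420) = 2 (factor: -2420 = −(11^2 · 20); the sign does not affect v_p). Step 3 — |x − y|_11 = 11^{-2} = 1/121.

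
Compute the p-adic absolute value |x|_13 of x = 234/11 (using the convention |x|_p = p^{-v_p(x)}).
|234/11|_13 = 1/13

Step 1 — compute v_13(x) by factoring powers of 13 out of the numerator and denominator: v_13(234/11) = 1. Step 2 — apply |x|_p = p^{-v_p(x)} = 13^{-1} = 1/13.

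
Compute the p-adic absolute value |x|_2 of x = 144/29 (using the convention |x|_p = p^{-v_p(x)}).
|144/29|_2 = 1/16

Step 1 — compute v_2(x) by factoring powers of 2 out of the numerator and denominator: v_2(144/29) = 4. Step 2 — apply |x|_p = p^{-v_p(x)} = 2^{-4} = 1/16.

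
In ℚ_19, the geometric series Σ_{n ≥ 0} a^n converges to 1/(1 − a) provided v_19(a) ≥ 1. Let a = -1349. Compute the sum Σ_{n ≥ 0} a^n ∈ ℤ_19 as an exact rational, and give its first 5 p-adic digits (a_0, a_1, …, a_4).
Σ a^n = 1/(1 − a) = 1/1350;  first 5 digits = (1, 5, 2, 10, 3)

v_19(a) = 1 ≥ 1, so the series converges in ℤ_19 to 1/(1 − a) = 1/(1 − (-1349)) = 1/1350. Expand this rational in ℤ_19: compute digits iteratively via d_i = x_i mod 19, x_{i+1} = (x_i − d_i)/19. The first 5 digits are (1, 5, 2, 10, 3).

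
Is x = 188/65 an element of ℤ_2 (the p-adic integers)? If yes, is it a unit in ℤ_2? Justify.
x ∈ ℤ_2 but not a unit; v_2(x) = 2 > 0

ℤ_2 = {x ∈ ℚ_2 : v_2(x) ≥ 0} and ℤ_2^× = {x ∈ ℤ_2 : v_2(x) = 0}. Here v_2(188/65) = v_2(num) − v_2(den) = 2; compare against these criteria.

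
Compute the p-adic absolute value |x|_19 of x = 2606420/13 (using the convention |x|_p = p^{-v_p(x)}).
|2606420/13|_19 = 1/130321

Step 1 — compute v_19(x) by factoring powers of 19 out of the numerator and denominator: v_19(2606420/13) = 4. Step 2 — apply |x|_p = p^{-v_p(x)} = 19^{-4} = 1/130321.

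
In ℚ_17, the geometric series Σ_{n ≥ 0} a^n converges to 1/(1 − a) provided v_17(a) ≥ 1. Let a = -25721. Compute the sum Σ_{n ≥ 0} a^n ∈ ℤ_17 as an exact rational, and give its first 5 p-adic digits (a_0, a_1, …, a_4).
Σ a^n = 1/(1 − a) = 1/25722;  first 5 digits = (1, 0, 13, 11, 15)

v_17(a) = 2 ≥ 1, so the series converges in ℤ_17 to 1/(1 − a) = 1/(1 − (-25721)) = 1/25722. Expand this rational in ℤ_17: compute digits iteratively via d_i = x_i mod 17, x_{i+1} = (x_i − d_i)/17. The first 5 digits are (1, 0, 13, 11, 15).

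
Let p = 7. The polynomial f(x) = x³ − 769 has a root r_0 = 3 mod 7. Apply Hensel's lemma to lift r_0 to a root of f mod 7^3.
r_2 = 192 (mod 343)

Hensel: r_{i+1} = r_i − f(r_i)/f′(r_i) mod 7^{i+2}, where f′(x) = 3x². Iterate:
  r_0 = 3 (mod 7)
  r_1 = 45 (mod 49)
  r_2 = 192 (mod 343)
Final: r = 192 with f(r) ≡ 0 mod 7^3.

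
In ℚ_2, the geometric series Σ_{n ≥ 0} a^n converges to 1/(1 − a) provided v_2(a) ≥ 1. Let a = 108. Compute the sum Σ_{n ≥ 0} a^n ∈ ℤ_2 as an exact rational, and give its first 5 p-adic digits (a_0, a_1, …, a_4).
Σ a^n = 1/(1 − a) = -1/107;  first 5 digits = (1, 0, 1, 1, 1)

v_2(a) = 2 ≥ 1, so the series converges in ℤ_2 to 1/(1 − a) = 1/(1 − 108) = -1/107. Expand this rational in ℤ_2: compute digits iteratively via d_i = x_i mod 2, x_{i+1} = (x_i − d_i)/2. The first 5 digits are (1, 0, 1, 1, 1).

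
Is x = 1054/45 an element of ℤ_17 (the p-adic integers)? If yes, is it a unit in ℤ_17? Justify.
x ∈ ℤ_17 but not a unit; v_17(x) = 1 > 0

ℤ_17 = {x ∈ ℚ_17 : v_17(x) ≥ 0} and ℤ_17^× = {x ∈ ℤ_17 : v_17(x) = 0}. Here v_17(1054/45) = v_17(num) − v_17(den) = 1; compare against these criteria.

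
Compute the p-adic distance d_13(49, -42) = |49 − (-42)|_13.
d_13(49, -42) = 1/13

Step 1 — x − y = 49 − (-42) = 91. Step 2 — v_13(91) = 1 (factor: 91 = (13^1 · 7); the sign does not affect v_p). Step 3 — |x − y|_13 = 13^{-1} = 1/13.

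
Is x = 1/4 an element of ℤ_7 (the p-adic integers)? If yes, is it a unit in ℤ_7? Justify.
x ∈ ℤ_7^× (unit); v_7(x) = 0

ℤ_7 = {x ∈ ℚ_7 : v_7(x) ≥ 0} and ℤ_7^× = {x ∈ ℤ_7 : v_7(x) = 0}. Here v_7(1/4) = v_7(num) − v_7(den) = 0; compare against these criteria.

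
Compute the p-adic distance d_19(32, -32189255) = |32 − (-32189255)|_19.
d_19(32, -32189255) = 1/2476099

Step 1 — x − y = 32 − (-32189255) = 32189287. Step 2 — v_19(32189287) = 5 (factor: 32189287 = (19^5 · 13); the sign does not affect v_p). Step 3 — |x − y|_19 = 19^{-5} = 1/2476099.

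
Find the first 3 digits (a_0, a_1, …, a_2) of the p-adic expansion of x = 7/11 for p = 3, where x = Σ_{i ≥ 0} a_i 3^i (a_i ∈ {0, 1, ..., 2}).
(a_0, …, a_2) = (2, 2, 0)

v_3(7/11) = 0 (numerator and denominator both coprime to 3), so x ∈ ℤ_3^×. Compute digits iteratively via a_i = x_i mod 3, x_{i+1} = (x_i − a_i)/3, with x_0 = x:
  x_0 = 7/11;  a_0 = 2;  x_1 = (x_0 − 2)/3 = -5/11
  x_1 = -5/11;  a_1 = 2;  x_2 = (x_1 − 2)/3 = -9/11
  x_2 = -9/11;  a_2 = 0;  x_3 = (x_2 − 0)/3 = -3/11
Digits: (2, 2, 0).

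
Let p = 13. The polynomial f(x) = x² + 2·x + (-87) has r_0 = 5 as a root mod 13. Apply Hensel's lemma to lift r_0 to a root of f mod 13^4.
r_3 = 17360 (mod 28561)

Hensel: r_{i+1} = r_i − f(r_i)·(f′(r_i))^{-1} mod 13^{i+2}, f′(x) = 2x + 2. Iterate:
  r_0 = 5 (mod 13)
  r_1 = 122 (mod 169)
  r_2 = 1981 (mod 2197)
  r_3 = 17360 (mod 28561)
Final: r = 17360 satisfies f(r) ≡ 0 mod 13^4.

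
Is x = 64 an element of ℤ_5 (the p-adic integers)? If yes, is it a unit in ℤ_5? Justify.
x ∈ ℤ_5^× (unit); v_5(x) = 0

ℤ_5 = {x ∈ ℚ_5 : v_5(x) ≥ 0} and ℤ_5^× = {x ∈ ℤ_5 : v_5(x) = 0}. Here v_5(64) = v_5(num) − v_5(den) = 0; compare against these criteria.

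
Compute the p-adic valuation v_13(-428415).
v_13(-428415) = 4

v_13(n) is the largest exponent k such that 13^k divides n. Factor out: -428415 = -13^4 · 15. (Sign doesn't affect v_p.) So v_13(-428415) = 4.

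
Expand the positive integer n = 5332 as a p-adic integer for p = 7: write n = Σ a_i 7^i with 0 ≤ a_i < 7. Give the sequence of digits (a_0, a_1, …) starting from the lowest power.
(a_0, a_1, …) = (5, 5, 3, 1, 2)

Repeated division by 7 gives the digits low-to-high: 5332 = 5 + 5·7^1 + 3·7^2 + 1·7^3 + 2·7^4. Digit sequence: (5, 5, 3, 1, 2).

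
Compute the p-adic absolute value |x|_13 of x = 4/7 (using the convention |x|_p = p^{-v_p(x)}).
|4/7|_13 = 1

Step 1 — compute v_13(x) by factoring powers of 13 out of the numerator and denominator: v_13(4/7) = 0. Step 2 — apply |x|_p = p^{-v_p(x)} = 13^{0} = 1.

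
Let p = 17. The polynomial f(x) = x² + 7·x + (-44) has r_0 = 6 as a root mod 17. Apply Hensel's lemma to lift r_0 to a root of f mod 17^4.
r_3 = 83510 (mod 83521)

Hensel: r_{i+1} = r_i − f(r_i)·(f′(r_i))^{-1} mod 17^{i+2}, f′(x) = 2x + 7. Iterate:
  r_0 = 6 (mod 17)
  r_1 = 278 (mod 289)
  r_2 = 4902 (mod 4913)
  r_3 = 83510 (mod 83521)
Final: r = 83510 satisfies f(r) ≡ 0 mod 17^4.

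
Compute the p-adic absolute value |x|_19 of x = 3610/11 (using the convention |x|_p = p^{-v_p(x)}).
|3610/11|_19 = 1/361

Step 1 — compute v_19(x) by factoring powers of 19 out of the numerator and denominator: v_19(3610/11) = 2. Step 2 — apply |x|_p = p^{-v_p(x)} = 19^{-2} = 1/361.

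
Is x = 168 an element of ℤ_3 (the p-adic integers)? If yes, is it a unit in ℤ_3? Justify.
x ∈ ℤ_3 but not a unit; v_3(x) = 1 > 0

ℤ_3 = {x ∈ ℚ_3 : v_3(x) ≥ 0} and ℤ_3^× = {x ∈ ℤ_3 : v_3(x) = 0}. Here v_3(168) = v_3(num) − v_3(den) = 1; compare against these criteria.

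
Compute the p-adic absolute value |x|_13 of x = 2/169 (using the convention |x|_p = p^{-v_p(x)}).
|2/169|_13 = 169

Step 1 — compute v_13(x) by factoring powers of 13 out of the numerator and denominator: v_13(2/169) = -2. Step 2 — apply |x|_p = p^{-v_p(x)} = 13^{2} = 169.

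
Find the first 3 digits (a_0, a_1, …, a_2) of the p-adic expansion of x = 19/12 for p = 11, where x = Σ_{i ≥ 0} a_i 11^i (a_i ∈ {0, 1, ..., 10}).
(a_0, …, a_2) = (8, 4, 6)

v_11(19/12) = 0 (numerator and denominator both coprime to 11), so x ∈ ℤ_11^×. Compute digits iteratively via a_i = x_i mod 11, x_{i+1} = (x_i − a_i)/11, with x_0 = x:
  x_0 = 19/12;  a_0 = 8;  x_1 = (x_0 − 8)/11 = -7/12
  x_1 = -7/12;  a_1 = 4;  x_2 = (x_1 − 4)/11 = -5/12
  x_2 = -5/12;  a_2 = 6;  x_3 = (x_2 − 6)/11 = -7/12
Digits: (8, 4, 6).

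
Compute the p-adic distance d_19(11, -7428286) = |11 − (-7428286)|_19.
d_19(11, -7428286) = 1/2476099

Step 1 — x − y = 11 − (-7428286) = 7428297. Step 2 — v_19(7428297) = 5 (factor: 7428297 = (19^5 · 3); the sign does not affect v_p). Step 3 — |x − y|_19 = 19^{-5} = 1/2476099.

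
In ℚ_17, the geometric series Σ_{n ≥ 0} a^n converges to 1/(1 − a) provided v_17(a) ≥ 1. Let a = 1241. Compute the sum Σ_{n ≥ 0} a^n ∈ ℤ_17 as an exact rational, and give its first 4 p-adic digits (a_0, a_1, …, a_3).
Σ a^n = 1/(1 − a) = -1/1240;  first 4 digits = (1, 5, 12, 13)

v_17(a) = 1 ≥ 1, so the series converges in ℤ_17 to 1/(1 − a) = 1/(1 − 1241) = -1/1240. Expand this rational in ℤ_17: compute digits iteratively via d_i = x_i mod 17, x_{i+1} = (x_i − d_i)/17. The first 4 digits are (1, 5, 12, 13).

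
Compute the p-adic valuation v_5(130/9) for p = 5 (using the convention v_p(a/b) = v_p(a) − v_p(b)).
v_5(130/9) = 1

Factor powers of 5 from the numerator and denominator of the reduced fraction: 130 = 5^1 · 26 and 9 = 5^0 · 9. Apply v_p(a/b) = v_p(a) − v_p(b): v_5(130/9) = 1 − 0 = 1.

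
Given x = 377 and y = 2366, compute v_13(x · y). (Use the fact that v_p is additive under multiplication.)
v_13(891982) = 3

v_p(x) = 1 (factor: 377 = 13^1 · 29); v_p(y) = 2 (factor: 2366 = 13^2 · 14). Additivity: v_p(xy) = v_p(x) + v_p(y) = 1 + 2 = 3. (Direct check: xy = 891982 = 13^3 · (406).)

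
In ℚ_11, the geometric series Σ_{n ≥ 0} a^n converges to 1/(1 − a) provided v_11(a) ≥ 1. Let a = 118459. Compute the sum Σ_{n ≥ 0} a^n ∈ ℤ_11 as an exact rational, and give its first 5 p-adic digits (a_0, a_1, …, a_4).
Σ a^n = 1/(1 − a) = -1/118458;  first 5 digits = (1, 0, 0, 1, 8)

v_11(a) = 3 ≥ 1, so the series converges in ℤ_11 to 1/(1 − a) = 1/(1 − 118459) = -1/118458. Expand this rational in ℤ_11: compute digits iteratively via d_i = x_i mod 11, x_{i+1} = (x_i − d_i)/11. The first 5 digits are (1, 0, 0, 1, 8).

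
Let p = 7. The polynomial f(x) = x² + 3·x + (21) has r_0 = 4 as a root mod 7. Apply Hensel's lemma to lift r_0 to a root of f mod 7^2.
r_1 = 4 (mod 49)

Hensel: r_{i+1} = r_i − f(r_i)·(f′(r_i))^{-1} mod 7^{i+2}, f′(x) = 2x + 3. Iterate:
  r_0 = 4 (mod 7)
  r_1 = 4 (mod 49)
Final: r = 4 satisfies f(r) ≡ 0 mod 7^2.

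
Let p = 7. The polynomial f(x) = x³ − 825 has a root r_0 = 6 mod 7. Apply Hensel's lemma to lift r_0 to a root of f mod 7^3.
r_2 = 13 (mod 343)

Hensel: r_{i+1} = r_i − f(r_i)/f′(r_i) mod 7^{i+2}, where f′(x) = 3x². Iterate:
  r_0 = 6 (mod 7)
  r_1 = 13 (mod 49)
  r_2 = 13 (mod 343)
Final: r = 13 with f(r) ≡ 0 mod 7^3.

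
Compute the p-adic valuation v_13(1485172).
v_13(1485172) = 5

v_13(n) is the largest exponent k such that 13^k divides n. Factor out: 1485172 = 13^5 · 4. (Sign doesn't affect v_p.) So v_13(1485172) = 5.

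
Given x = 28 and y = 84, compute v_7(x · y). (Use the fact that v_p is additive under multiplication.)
v_7(2352) = 2

v_p(x) = 1 (factor: 28 = 7^1 · 4); v_p(y) = 1 (factor: 84 = 7^1 · 12). Additivity: v_p(xy) = v_p(x) + v_p(y) = 1 + 1 = 2. (Direct check: xy = 2352 = 7^2 · (48).)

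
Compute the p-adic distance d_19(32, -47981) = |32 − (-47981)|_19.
d_19(32, -47981) = 1/6859

Step 1 — x − y = 32 − (-47981) = 48013. Step 2 — v_19(48013) = 3 (factor: 48013 = (19^3 · 7); the sign does not affect v_p). Step 3 — |x − y|_19 = 19^{-3} = 1/6859.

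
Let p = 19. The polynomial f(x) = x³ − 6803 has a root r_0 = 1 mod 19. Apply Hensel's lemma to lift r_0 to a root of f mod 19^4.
r_3 = 33916 (mod 130321)

Hensel: r_{i+1} = r_i − f(r_i)/f′(r_i) mod 19^{i+2}, where f′(x) = 3x². Iterate:
  r_0 = 1 (mod 19)
  r_1 = 343 (mod 361)
  r_2 = 6480 (mod 6859)
  r_3 = 33916 (mod 130321)
Final: r = 33916 with f(r) ≡ 0 mod 19^4.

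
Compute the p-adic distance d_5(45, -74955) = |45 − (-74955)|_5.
d_5(45, -74955) = 1/3125

Step 1 — x − y = 45 − (-74955) = 75000. Step 2 — v_5(75000) = 5 (factor: 75000 = (5^5 · 24); the sign does not affect v_p). Step 3 — |x − y|_5 = 5^{-5} = 1/3125.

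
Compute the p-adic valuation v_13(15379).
v_13(15379) = 3

v_13(n) is the largest exponent k such that 13^k divides n. Factor out: 15379 = 13^3 · 7. (Sign doesn't affect v_p.) So v_13(15379) = 3.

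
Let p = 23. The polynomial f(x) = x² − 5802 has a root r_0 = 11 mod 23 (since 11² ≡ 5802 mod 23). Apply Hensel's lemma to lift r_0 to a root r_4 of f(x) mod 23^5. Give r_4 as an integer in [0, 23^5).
r_4 = 2121439 (mod 6436343)

Hensel's recurrence: r_{i+1} = r_i − f(r_i)·(f′(r_i))^{-1} mod 23^{i+2}, with f′(x) = 2x. Iterate:
  r_0 = 11 (mod 23)
  r_1 = 149 (mod 529)
  r_2 = 4381 (mod 12167)
  r_3 = 162552 (mod 279841)
  r_4 = 2121439 (mod 6436343)
Final: r_4 = 2121439, and one checks f(r_4) ≡ 0 mod 23^5.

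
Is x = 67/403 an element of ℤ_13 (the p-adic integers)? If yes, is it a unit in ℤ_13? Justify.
x ∉ ℤ_13 (v_13(x) = -1 < 0)

ℤ_13 = {x ∈ ℚ_13 : v_13(x) ≥ 0} and ℤ_13^× = {x ∈ ℤ_13 : v_13(x) = 0}. Here v_13(67/403) = v_13(num) − v_13(den) = -1; compare against these criteria.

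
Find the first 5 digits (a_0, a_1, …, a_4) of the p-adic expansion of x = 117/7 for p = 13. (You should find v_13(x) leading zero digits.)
(a_0, …, a_4) = (0, 5, 9, 3, 9)

v_13(117/7) = 1, so a_0 = ... = a_0 = 0. Factor out: x = 13^1 · u with u = 9/7 a unit in ℤ_13. Expand u iteratively via a_{v+i} = u_i mod 13, u_{i+1} = (u_i − a_{v+i})/13:
  u_0 = 9/7;  a_1 = 5;  u_1 = (u_0 − 5)/13 = -2/7
  u_1 = -2/7;  a_2 = 9;  u_2 = (u_1 − 9)/13 = -5/7
  u_2 = -5/7;  a_3 = 3;  u_3 = (u_2 − 3)/13 = -2/7
  u_3 = -2/7;  a_4 = 9;  u_4 = (u_3 − 9)/13 = -5/7
Digits: (0, 5, 9, 3, 9).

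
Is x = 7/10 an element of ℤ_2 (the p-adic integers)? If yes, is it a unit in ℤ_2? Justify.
x ∉ ℤ_2 (v_2(x) = -1 < 0)

ℤ_2 = {x ∈ ℚ_2 : v_2(x) ≥ 0} and ℤ_2^× = {x ∈ ℤ_2 : v_2(x) = 0}. Here v_2(7/10) = v_2(num) − v_2(den) = -1; compare against these criteria.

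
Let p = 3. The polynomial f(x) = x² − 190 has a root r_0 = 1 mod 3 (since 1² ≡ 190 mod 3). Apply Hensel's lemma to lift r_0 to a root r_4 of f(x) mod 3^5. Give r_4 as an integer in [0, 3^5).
r_4 = 217 (mod 243)

Hensel's recurrence: r_{i+1} = r_i − f(r_i)·(f′(r_i))^{-1} mod 3^{i+2}, with f′(x) = 2x. Iterate:
  r_0 = 1 (mod 3)
  r_1 = 1 (mod 9)
  r_2 = 1 (mod 27)
  r_3 = 55 (mod 81)
  r_4 = 217 (mod 243)
Final: r_4 = 217, and one checks f(r_4) ≡ 0 mod 3^5.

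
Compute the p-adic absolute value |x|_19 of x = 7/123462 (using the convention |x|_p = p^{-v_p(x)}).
|7/123462|_19 = 6859

Step 1 — compute v_19(x) by factoring powers of 19 out of the numerator and denominator: v_19(7/123462) = -3. Step 2 — apply |x|_p = p^{-v_p(x)} = 19^{3} = 6859.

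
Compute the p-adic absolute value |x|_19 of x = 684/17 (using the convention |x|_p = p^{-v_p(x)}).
|684/17|_19 = 1/19

Step 1 — compute v_19(x) by factoring powers of 19 out of the numerator and denominator: v_19(684/17) = 1. Step 2 — apply |x|_p = p^{-v_p(x)} = 19^{-1} = 1/19.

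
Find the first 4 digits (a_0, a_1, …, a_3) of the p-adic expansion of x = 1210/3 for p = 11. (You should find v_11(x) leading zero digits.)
(a_0, …, a_3) = (0, 0, 7, 7)

v_11(1210/3) = 2, so a_0 = ... = a_1 = 0. Factor out: x = 11^2 · u with u = 10/3 a unit in ℤ_11. Expand u iteratively via a_{v+i} = u_i mod 11, u_{i+1} = (u_i − a_{v+i})/11:
  u_0 = 10/3;  a_2 = 7;  u_1 = (u_0 − 7)/11 = -1/3
  u_1 = -1/3;  a_3 = 7;  u_2 = (u_1 − 7)/11 = -2/3
Digits: (0, 0, 7, 7).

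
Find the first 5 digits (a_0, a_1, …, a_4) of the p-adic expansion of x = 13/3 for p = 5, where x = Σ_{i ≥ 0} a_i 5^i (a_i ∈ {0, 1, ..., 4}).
(a_0, …, a_4) = (1, 4, 1, 3, 1)

v_5(13/3) = 0 (numerator and denominator both coprime to 5), so x ∈ ℤ_5^×. Compute digits iteratively via a_i = x_i mod 5, x_{i+1} = (x_i − a_i)/5, with x_0 = x:
  x_0 = 13/3;  a_0 = 1;  x_1 = (x_0 − 1)/5 = 2/3
  x_1 = 2/3;  a_1 = 4;  x_2 = (x_1 − 4)/5 = -2/3
  x_2 = -2/3;  a_2 = 1;  x_3 = (x_2 − 1)/5 = -1/3
  x_3 = -1/3;  a_3 = 3;  x_4 = (x_3 − 3)/5 = -2/3
  x_4 = -2/3;  a_4 = 1;  x_5 = (x_4 − 1)/5 = -1/3
Digits: (1, 4, 1, 3, 1).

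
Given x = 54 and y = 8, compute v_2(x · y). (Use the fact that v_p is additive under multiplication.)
v_2(432) = 4

v_p(x) = 1 (factor: 54 = 2^1 · 27); v_p(y) = 3 (factor: 8 = 2^3 · 1). Additivity: v_p(xy) = v_p(x) + v_p(y) = 1 + 3 = 4. (Direct check: xy = 432 = 2^4 · (27).)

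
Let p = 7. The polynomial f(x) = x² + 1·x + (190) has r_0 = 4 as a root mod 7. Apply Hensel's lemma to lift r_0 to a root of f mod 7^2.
r_1 = 46 (mod 49)

Hensel: r_{i+1} = r_i − f(r_i)·(f′(r_i))^{-1} mod 7^{i+2}, f′(x) = 2x + 1. Iterate:
  r_0 = 4 (mod 7)
  r_1 = 46 (mod 49)
Final: r = 46 satisfies f(r) ≡ 0 mod 7^2.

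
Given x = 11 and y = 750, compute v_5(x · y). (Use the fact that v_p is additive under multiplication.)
v_5(8250) = 3

v_p(x) = 0 (factor: 11 = 5^0 · 11); v_p(y) = 3 (factor: 750 = 5^3 · 6). Additivity: v_p(xy) = v_p(x) + v_p(y) = 0 + 3 = 3. (Direct check: xy = 8250 = 5^3 · (66).)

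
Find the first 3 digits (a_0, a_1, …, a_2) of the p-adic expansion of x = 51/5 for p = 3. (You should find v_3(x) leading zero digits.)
(a_0, …, a_2) = (0, 1, 2)

v_3(51/5) = 1, so a_0 = ... = a_0 = 0. Factor out: x = 3^1 · u with u = 17/5 a unit in ℤ_3. Expand u iteratively via a_{v+i} = u_i mod 3, u_{i+1} = (u_i − a_{v+i})/3:
  u_0 = 17/5;  a_1 = 1;  u_1 = (u_0 − 1)/3 = 4/5
  u_1 = 4/5;  a_2 = 2;  u_2 = (u_1 − 2)/3 = -2/5
Digits: (0, 1, 2).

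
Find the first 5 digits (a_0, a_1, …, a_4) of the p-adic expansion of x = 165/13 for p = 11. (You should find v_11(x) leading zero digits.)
(a_0, …, a_4) = (0, 2, 5, 8, 6)

v_11(165/13) = 1, so a_0 = ... = a_0 = 0. Factor out: x = 11^1 · u with u = 15/13 a unit in ℤ_11. Expand u iteratively via a_{v+i} = u_i mod 11, u_{i+1} = (u_i − a_{v+i})/11:
  u_0 = 15/13;  a_1 = 2;  u_1 = (u_0 − 2)/11 = -1/13
  u_1 = -1/13;  a_2 = 5;  u_2 = (u_1 − 5)/11 = -6/13
  u_2 = -6/13;  a_3 = 8;  u_3 = (u_2 − 8)/11 = -10/13
  u_3 = -10/13;  a_4 = 6;  u_4 = (u_3 − 6)/11 = -8/13
Digits: (0, 2, 5, 8, 6).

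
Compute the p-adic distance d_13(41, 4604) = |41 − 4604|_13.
d_13(41, 4604) = 1/169

Step 1 — x − y = 41 − 4604 = -4563. Step 2 — v_13(-4563) = 2 (factor: -4563 = −(13^2 · 27); the sign does not affect v_p). Step 3 — |x − y|_13 = 13^{-2} = 1/169.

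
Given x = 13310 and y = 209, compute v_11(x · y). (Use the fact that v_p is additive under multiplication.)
v_11(2781790) = 4

v_p(x) = 3 (factor: 13310 = 11^3 · 10); v_p(y) = 1 (factor: 209 = 11^1 · 19). Additivity: v_p(xy) = v_p(x) + v_p(y) = 3 + 1 = 4. (Direct check: xy = 2781790 = 11^4 · (190).)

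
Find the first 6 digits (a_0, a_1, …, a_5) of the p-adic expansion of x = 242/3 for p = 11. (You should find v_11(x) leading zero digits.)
(a_0, …, a_5) = (0, 0, 8, 3, 7, 3)

v_11(242/3) = 2, so a_0 = ... = a_1 = 0. Factor out: x = 11^2 · u with u = 2/3 a unit in ℤ_11. Expand u iteratively via a_{v+i} = u_i mod 11, u_{i+1} = (u_i − a_{v+i})/11:
  u_0 = 2/3;  a_2 = 8;  u_1 = (u_0 − 8)/11 = -2/3
  u_1 = -2/3;  a_3 = 3;  u_2 = (u_1 − 3)/11 = -1/3
  u_2 = -1/3;  a_4 = 7;  u_3 = (u_2 − 7)/11 = -2/3
  u_3 = -2/3;  a_5 = 3;  u_4 = (u_3 − 3)/11 = -1/3
Digits: (0, 0, 8, 3, 7, 3).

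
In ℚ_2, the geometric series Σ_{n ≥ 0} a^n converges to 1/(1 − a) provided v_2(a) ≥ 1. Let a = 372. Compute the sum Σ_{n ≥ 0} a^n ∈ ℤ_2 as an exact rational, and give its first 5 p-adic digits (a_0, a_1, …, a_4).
Σ a^n = 1/(1 − a) = -1/371;  first 5 digits = (1, 0, 1, 0, 0)

v_2(a) = 2 ≥ 1, so the series converges in ℤ_2 to 1/(1 − a) = 1/(1 − 372) = -1/371. Expand this rational in ℤ_2: compute digits iteratively via d_i = x_i mod 2, x_{i+1} = (x_i − d_i)/2. The first 5 digits are (1, 0, 1, 0, 0).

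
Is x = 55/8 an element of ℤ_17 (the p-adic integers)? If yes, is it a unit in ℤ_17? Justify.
x ∈ ℤ_17^× (unit); v_17(x) = 0

ℤ_17 = {x ∈ ℚ_17 : v_17(x) ≥ 0} and ℤ_17^× = {x ∈ ℤ_17 : v_17(x) = 0}. Here v_17(55/8) = v_17(num) − v_17(den) = 0; compare against these criteria.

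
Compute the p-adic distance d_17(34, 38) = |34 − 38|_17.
d_17(34, 38) = 1

Step 1 — x − y = 34 − 38 = -4. Step 2 — v_17(-4) = 0 (factor: -4 = −(17^0 · 4); the sign does not affect v_p). Step 3 — |x − y|_17 = 17^{0} = 1.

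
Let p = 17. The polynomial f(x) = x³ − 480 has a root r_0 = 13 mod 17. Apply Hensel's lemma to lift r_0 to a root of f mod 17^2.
r_1 = 200 (mod 289)

Hensel: r_{i+1} = r_i − f(r_i)/f′(r_i) mod 17^{i+2}, where f′(x) = 3x². Iterate:
  r_0 = 13 (mod 17)
  r_1 = 200 (mod 289)
Final: r = 200 with f(r) ≡ 0 mod 17^2.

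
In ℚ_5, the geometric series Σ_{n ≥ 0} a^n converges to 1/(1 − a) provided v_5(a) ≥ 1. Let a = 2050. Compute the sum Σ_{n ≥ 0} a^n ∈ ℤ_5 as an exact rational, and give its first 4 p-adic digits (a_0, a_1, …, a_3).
Σ a^n = 1/(1 − a) = -1/2049;  first 4 digits = (1, 0, 2, 1)

v_5(a) = 2 ≥ 1, so the series converges in ℤ_5 to 1/(1 − a) = 1/(1 − 2050) = -1/2049. Expand this rational in ℤ_5: compute digits iteratively via d_i = x_i mod 5, x_{i+1} = (x_i − d_i)/5. The first 4 digits are (1, 0, 2, 1).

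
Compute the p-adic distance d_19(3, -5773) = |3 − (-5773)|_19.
d_19(3, -5773) = 1/361

Step 1 — x − y = 3 − (-5773) = 5776. Step 2 — v_19(5776) = 2 (factor: 5776 = (19^2 · 16); the sign does not affect v_p). Step 3 — |x − y|_19 = 19^{-2} = 1/361.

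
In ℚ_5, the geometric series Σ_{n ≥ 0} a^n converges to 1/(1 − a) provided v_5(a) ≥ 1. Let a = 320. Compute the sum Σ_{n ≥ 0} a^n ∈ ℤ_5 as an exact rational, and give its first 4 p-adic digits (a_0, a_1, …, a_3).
Σ a^n = 1/(1 − a) = -1/319;  first 4 digits = (1, 4, 3, 0)

v_5(a) = 1 ≥ 1, so the series converges in ℤ_5 to 1/(1 − a) = 1/(1 − 320) = -1/319. Expand this rational in ℤ_5: compute digits iteratively via d_i = x_i mod 5, x_{i+1} = (x_i − d_i)/5. The first 4 digits are (1, 4, 3, 0).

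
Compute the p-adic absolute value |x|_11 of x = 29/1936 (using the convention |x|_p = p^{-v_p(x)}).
|29/1936|_11 = 121

Step 1 — compute v_11(x) by factoring powers of 11 out of the numerator and denominator: v_11(29/1936) = -2. Step 2 — apply |x|_p = p^{-v_p(x)} = 11^{2} = 121.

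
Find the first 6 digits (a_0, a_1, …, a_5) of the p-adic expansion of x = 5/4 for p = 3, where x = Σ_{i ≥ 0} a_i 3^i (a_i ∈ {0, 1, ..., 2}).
(a_0, …, a_5) = (2, 2, 0, 2, 0, 2)

v_3(5/4) = 0 (numerator and denominator both coprime to 3), so x ∈ ℤ_3^×. Compute digits iteratively via a_i = x_i mod 3, x_{i+1} = (x_i − a_i)/3, with x_0 = x:
  x_0 = 5/4;  a_0 = 2;  x_1 = (x_0 − 2)/3 = -1/4
  x_1 = -1/4;  a_1 = 2;  x_2 = (x_1 − 2)/3 = -3/4
  x_2 = -3/4;  a_2 = 0;  x_3 = (x_2 − 0)/3 = -1/4
  x_3 = -1/4;  a_3 = 2;  x_4 = (x_3 − 2)/3 = -3/4
  x_4 = -3/4;  a_4 = 0;  x_5 = (x_4 − 0)/3 = -1/4
  x_5 = -1/4;  a_5 = 2;  x_6 = (x_5 − 2)/3 = -3/4
Digits: (2, 2, 0, 2, 0, 2).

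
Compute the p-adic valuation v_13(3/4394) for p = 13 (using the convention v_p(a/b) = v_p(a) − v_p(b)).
v_13(3/4394) = -3

Factor powers of 13 from the numerator and denominator of the reduced fraction: 3 = 13^0 · 3 and 4394 = 13^3 · 2. Apply v_p(a/b) = v_p(a) − v_p(b): v_13(3/4394) = 0 − 3 = -3.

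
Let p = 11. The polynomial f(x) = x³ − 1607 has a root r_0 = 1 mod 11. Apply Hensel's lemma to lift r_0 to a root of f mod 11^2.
r_1 = 12 (mod 121)

Hensel: r_{i+1} = r_i − f(r_i)/f′(r_i) mod 11^{i+2}, where f′(x) = 3x². Iterate:
  r_0 = 1 (mod 11)
  r_1 = 12 (mod 121)
Final: r = 12 with f(r) ≡ 0 mod 11^2.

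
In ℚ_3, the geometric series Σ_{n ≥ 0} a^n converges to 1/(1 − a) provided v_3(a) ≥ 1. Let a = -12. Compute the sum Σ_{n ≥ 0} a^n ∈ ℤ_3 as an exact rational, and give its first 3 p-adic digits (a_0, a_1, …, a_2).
Σ a^n = 1/(1 − a) = 1/13;  first 3 digits = (1, 2, 2)

v_3(a) = 1 ≥ 1, so the series converges in ℤ_3 to 1/(1 − a) = 1/(1 − (-12)) = 1/13. Expand this rational in ℤ_3: compute digits iteratively via d_i = x_i mod 3, x_{i+1} = (x_i − d_i)/3. The first 3 digits are (1, 2, 2).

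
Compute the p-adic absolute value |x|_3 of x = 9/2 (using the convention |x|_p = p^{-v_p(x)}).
|9/2|_3 = 1/9

Step 1 — compute v_3(x) by factoring powers of 3 out of the numerator and denominator: v_3(9/2) = 2. Step 2 — apply |x|_p = p^{-v_p(x)} = 3^{-2} = 1/9.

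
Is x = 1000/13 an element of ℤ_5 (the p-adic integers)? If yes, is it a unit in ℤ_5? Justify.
x ∈ ℤ_5 but not a unit; v_5(x) = 3 > 0

ℤ_5 = {x ∈ ℚ_5 : v_5(x) ≥ 0} and ℤ_5^× = {x ∈ ℤ_5 : v_5(x) = 0}. Here v_5(1000/13) = v_5(num) − v_5(den) = 3; compare against these criteria.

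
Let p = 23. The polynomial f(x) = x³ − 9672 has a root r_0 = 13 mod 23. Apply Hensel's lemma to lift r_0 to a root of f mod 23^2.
r_1 = 82 (mod 529)

Hensel: r_{i+1} = r_i − f(r_i)/f′(r_i) mod 23^{i+2}, where f′(x) = 3x². Iterate:
  r_0 = 13 (mod 23)
  r_1 = 82 (mod 529)
Final: r = 82 with f(r) ≡ 0 mod 23^2.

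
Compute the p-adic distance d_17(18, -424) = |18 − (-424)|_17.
d_17(18, -424) = 1/17

Step 1 — x − y = 18 − (-424) = 442. Step 2 — v_17(442) = 1 (factor: 442 = (17^1 · 26); the sign does not affect v_p). Step 3 — |x − y|_17 = 17^{-1} = 1/17.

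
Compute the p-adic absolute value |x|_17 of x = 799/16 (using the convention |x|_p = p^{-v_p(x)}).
|799/16|_17 = 1/17

Step 1 — compute v_17(x) by factoring powers of 17 out of the numerator and denominator: v_17(799/16) = 1. Step 2 — apply |x|_p = p^{-v_p(x)} = 17^{-1} = 1/17.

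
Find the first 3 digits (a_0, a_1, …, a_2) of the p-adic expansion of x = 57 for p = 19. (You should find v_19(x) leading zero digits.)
(a_0, …, a_2) = (0, 3, 0)

v_19(57) = 1, so a_0 = ... = a_0 = 0. Factor out: x = 19^1 · u with u = 3 a unit in ℤ_19. Expand u iteratively via a_{v+i} = u_i mod 19, u_{i+1} = (u_i − a_{v+i})/19:
  u_0 = 3;  a_1 = 3;  u_1 = (u_0 − 3)/19 = 0
  u_1 = 0;  a_2 = 0;  u_2 = (u_1 − 0)/19 = 0
Digits: (0, 3, 0).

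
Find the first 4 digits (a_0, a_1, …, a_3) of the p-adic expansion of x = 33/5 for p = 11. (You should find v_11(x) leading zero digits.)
(a_0, …, a_3) = (0, 5, 4, 4)

v_11(33/5) = 1, so a_0 = ... = a_0 = 0. Factor out: x = 11^1 · u with u = 3/5 a unit in ℤ_11. Expand u iteratively via a_{v+i} = u_i mod 11, u_{i+1} = (u_i − a_{v+i})/11:
  u_0 = 3/5;  a_1 = 5;  u_1 = (u_0 − 5)/11 = -2/5
  u_1 = -2/5;  a_2 = 4;  u_2 = (u_1 − 4)/11 = -2/5
  u_2 = -2/5;  a_3 = 4;  u_3 = (u_2 − 4)/11 = -2/5
Digits: (0, 5, 4, 4).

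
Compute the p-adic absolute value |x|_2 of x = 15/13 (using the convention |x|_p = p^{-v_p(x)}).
|15/13|_2 = 1

Step 1 — compute v_2(x) by factoring powers of 2 out of the numerator and denominator: v_2(15/13) = 0. Step 2 — apply |x|_p = p^{-v_p(x)} = 2^{0} = 1.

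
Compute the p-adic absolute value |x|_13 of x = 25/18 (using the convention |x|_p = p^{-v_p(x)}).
|25/18|_13 = 1

Step 1 — compute v_13(x) by factoring powers of 13 out of the numerator and denominator: v_13(25/18) = 0. Step 2 — apply |x|_p = p^{-v_p(x)} = 13^{0} = 1.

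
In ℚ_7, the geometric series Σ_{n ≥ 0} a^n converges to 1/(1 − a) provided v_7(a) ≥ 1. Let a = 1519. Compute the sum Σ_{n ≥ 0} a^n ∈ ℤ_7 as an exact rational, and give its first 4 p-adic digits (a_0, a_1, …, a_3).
Σ a^n = 1/(1 − a) = -1/1518;  first 4 digits = (1, 0, 3, 4)

v_7(a) = 2 ≥ 1, so the series converges in ℤ_7 to 1/(1 − a) = 1/(1 − 1519) = -1/1518. Expand this rational in ℤ_7: compute digits iteratively via d_i = x_i mod 7, x_{i+1} = (x_i − d_i)/7. The first 4 digits are (1, 0, 3, 4).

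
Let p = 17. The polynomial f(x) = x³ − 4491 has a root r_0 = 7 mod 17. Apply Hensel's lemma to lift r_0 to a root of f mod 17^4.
r_3 = 8082 (mod 83521)

Hensel: r_{i+1} = r_i − f(r_i)/f′(r_i) mod 17^{i+2}, where f′(x) = 3x². Iterate:
  r_0 = 7 (mod 17)
  r_1 = 279 (mod 289)
  r_2 = 3169 (mod 4913)
  r_3 = 8082 (mod 83521)
Final: r = 8082 with f(r) ≡ 0 mod 17^4.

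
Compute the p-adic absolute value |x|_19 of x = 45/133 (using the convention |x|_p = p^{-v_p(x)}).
|45/133|_19 = 19

Step 1 — compute v_19(x) by factoring powers of 19 out of the numerator and denominator: v_19(45/133) = -1. Step 2 — apply |x|_p = p^{-v_p(x)} = 19^{1} = 19.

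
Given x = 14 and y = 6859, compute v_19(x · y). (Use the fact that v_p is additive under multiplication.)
v_19(96026) = 3

v_p(x) = 0 (factor: 14 = 19^0 · 14); v_p(y) = 3 (factor: 6859 = 19^3 · 1). Additivity: v_p(xy) = v_p(x) + v_p(y) = 0 + 3 = 3. (Direct check: xy = 96026 = 19^3 · (14).)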